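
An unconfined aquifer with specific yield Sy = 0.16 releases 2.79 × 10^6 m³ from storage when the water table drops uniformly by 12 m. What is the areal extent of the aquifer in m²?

A = ΔV / (Sy × Δh) = 2.79 × 10^6 / (0.16 × 12) = 1.453 × 10^6 m²

A ≈ 1.45 × 10^6 m²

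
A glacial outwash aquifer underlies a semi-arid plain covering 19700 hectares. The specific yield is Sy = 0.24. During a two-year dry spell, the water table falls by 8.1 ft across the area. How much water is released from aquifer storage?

A = 19700 hectares = 1.97 × 10^8 m²
Δh = 8.1 ft = 2.469 m
ΔV = Sy × A × Δh = 0.24 × 1.97 × 10^8 m² × 2.469 m = 1.167 × 10^8 m³

ΔV ≈ 1.17 × 10^8 m³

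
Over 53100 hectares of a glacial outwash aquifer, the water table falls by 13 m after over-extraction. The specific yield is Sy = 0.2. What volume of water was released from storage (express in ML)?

A = 53100 hectares = 5.31 × 10^8 m²
ΔV = Sy × A × Δh = 0.2 × 5.31 × 10^8 m² × 13 m = 1.381 × 10^9 m³
ΔV = 1.381 × 10^9 m³ = 1.381 × 10^6 ML

ΔV ≈ 1.38 × 10^6 ML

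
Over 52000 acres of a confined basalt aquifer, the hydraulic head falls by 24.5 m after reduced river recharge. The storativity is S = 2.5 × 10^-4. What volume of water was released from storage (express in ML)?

A = 52000 acres = 2.104 × 10^8 m²
ΔV = S × A × Δh = 2.5 × 10^-4 × 2.104 × 10^8 m² × 24.5 m = 1.289 × 10^6 m³
ΔV = 1.289 × 10^6 m³ = 1289 ML

ΔV ≈ 1290 ML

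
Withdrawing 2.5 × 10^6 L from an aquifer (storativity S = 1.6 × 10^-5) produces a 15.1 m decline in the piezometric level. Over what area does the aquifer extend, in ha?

ΔV = 2.5 × 10^6 L = 2500 m³
A = ΔV / (S × Δh) = 2500 / (1.6 × 10^-5 × 15.1) = 1.035 × 10^7 m²
A = 1.035 × 10^7 m² = 1035 ha

A ≈ 1030 ha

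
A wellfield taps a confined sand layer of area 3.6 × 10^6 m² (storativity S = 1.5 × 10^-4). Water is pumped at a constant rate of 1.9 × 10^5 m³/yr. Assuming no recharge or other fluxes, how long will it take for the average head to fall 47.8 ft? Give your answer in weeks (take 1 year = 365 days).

t ≈ 2.16 weeks

Δh = 47.8 ft = 14.57 m
ΔV = S × A × Δh = 1.5 × 10^-4 × 3.6 × 10^6 × 14.57 = 7867 m³
Q = 1.9 × 10^5 m³/yr = 520.5 m³/d
t = ΔV / Q = 7867 m³ / 520.5 m³/d = 15.11 d
t = 15.11 d ≈ 2.159 weeks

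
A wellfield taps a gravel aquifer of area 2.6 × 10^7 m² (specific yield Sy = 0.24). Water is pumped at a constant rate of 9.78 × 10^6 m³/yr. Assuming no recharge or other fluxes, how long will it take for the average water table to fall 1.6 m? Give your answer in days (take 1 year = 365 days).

ΔV = Sy × A × Δh = 0.24 × 2.6 × 10^7 × 1.6 = 9.984 × 10^6 m³
Q = 9.78 × 10^6 m³/yr = 26790 m³/d
t = ΔV / Q = 9.984 × 10^6 m³ / 26790 m³/d = 372.6 d

t ≈ 373 days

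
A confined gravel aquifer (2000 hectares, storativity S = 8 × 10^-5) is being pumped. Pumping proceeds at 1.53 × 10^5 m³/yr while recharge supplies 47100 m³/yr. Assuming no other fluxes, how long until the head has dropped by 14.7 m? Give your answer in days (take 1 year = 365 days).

t ≈ 81.1 days

A = 2000 hectares = 2 × 10^7 m²
ΔV = S × A × Δh = 8 × 10^-5 × 2 × 10^7 × 14.7 = 23520 m³
Net withdrawal = 1.53 × 10^5 − 47100 = 1.059 × 10^5 m³/yr = 290.1 m³/d
t = ΔV / Q = 23520 m³ / 290.1 m³/d = 81.07 d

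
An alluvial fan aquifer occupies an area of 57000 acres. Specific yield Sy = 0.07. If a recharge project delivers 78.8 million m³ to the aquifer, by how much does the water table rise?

A = 57000 acres = 2.307 × 10^8 m²
ΔV = 78.8 million m³ = 7.88 × 10^7 m³
Δh = ΔV / (Sy × A) = 7.88 × 10^7 m³ / (0.07 × 2.307 × 10^8 m²) = 4.88 m

Δh ≈ 4.88 m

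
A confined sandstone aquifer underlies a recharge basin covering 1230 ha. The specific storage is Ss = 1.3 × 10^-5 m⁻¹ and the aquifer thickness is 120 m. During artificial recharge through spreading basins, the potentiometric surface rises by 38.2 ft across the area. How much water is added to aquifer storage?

S = Ss × b = 1.3 × 10^-5 m⁻¹ × 120 m = 1.56 × 10^-3
A = 1230 ha = 1.23 × 10^7 m²
Δh = 38.2 ft = 11.64 m
ΔV = S × A × Δh = 0.00156 × 1.23 × 10^7 m² × 11.64 m = 2.234 × 10^5 m³

ΔV ≈ 2.23 × 10^5 m³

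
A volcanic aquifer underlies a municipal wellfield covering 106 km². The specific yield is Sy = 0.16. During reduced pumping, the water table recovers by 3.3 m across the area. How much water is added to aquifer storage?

ΔV ≈ 5.6 × 10^7 m³

A = 106 km² = 1.06 × 10^8 m²
ΔV = Sy × A × Δh = 0.16 × 1.06 × 10^8 m² × 3.3 m = 5.597 × 10^7 m³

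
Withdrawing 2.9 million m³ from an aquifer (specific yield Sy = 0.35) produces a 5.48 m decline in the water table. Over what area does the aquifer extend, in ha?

A ≈ 151 ha

ΔV = 2.9 million m³ = 2.9 × 10^6 m³
A = ΔV / (Sy × Δh) = 2.9 × 10^6 / (0.35 × 5.48) = 1.512 × 10^6 m²
A = 1.512 × 10^6 m² = 151.2 ha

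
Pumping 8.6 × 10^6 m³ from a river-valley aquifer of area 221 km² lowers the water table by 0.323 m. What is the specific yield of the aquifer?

Sy ≈ 0.12

A = 221 km² = 2.21 × 10^8 m²
Sy = ΔV / (A × Δh) = 8.6 × 10^6 m³ / (2.21 × 10^8 m² × 0.323 m) = 0.1205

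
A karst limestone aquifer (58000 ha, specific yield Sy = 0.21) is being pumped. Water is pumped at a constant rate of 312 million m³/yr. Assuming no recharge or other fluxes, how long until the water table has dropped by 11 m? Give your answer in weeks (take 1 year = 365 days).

A = 58000 ha = 5.8 × 10^8 m²
ΔV = Sy × A × Δh = 0.21 × 5.8 × 10^8 × 11 = 1.34 × 10^9 m³
Q = 312 million m³/yr = 8.548 × 10^5 m³/d
t = ΔV / Q = 1.34 × 10^9 m³ / 8.548 × 10^5 m³/d = 1567 d
t = 1567 d ≈ 223.9 weeks

t ≈ 224 weeks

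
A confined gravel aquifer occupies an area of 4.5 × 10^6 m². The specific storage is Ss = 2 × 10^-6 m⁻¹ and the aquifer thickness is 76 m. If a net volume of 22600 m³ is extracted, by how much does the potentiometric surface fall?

Δh ≈ 33 m

S = Ss × b = 2 × 10^-6 m⁻¹ × 76 m = 1.52 × 10^-4
Δh = ΔV / (S × A) = 22600 m³ / (1.52 × 10^-4 × 4.5 × 10^6 m²) = 33.04 m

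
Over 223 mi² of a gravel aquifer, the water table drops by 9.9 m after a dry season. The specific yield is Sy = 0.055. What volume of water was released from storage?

A = 223 mi² = 5.776 × 10^8 m²
ΔV = Sy × A × Δh = 0.055 × 5.776 × 10^8 m² × 9.9 m = 3.145 × 10^8 m³

ΔV ≈ 3.14 × 10^8 m³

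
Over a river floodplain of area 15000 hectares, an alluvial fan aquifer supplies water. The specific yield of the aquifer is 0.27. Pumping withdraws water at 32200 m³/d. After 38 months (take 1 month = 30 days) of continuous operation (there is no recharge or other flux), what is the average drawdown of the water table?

A = 15000 hectares = 1.5 × 10^8 m²
t = 38 months = 1140 d
ΔV = Q × t = 32200 m³/d × 1140 d = 3.671 × 10^7 m³
Δh = ΔV / (Sy × A) = 3.671 × 10^7 / (0.27 × 1.5 × 10^8) = 0.9064 m

Δh ≈ 0.906 m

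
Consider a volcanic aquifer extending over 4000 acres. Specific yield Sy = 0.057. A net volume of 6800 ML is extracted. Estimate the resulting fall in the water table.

Δh ≈ 7.37 m

A = 4000 acres = 1.619 × 10^7 m²
ΔV = 6800 ML = 6.8 × 10^6 m³
Δh = ΔV / (Sy × A) = 6.8 × 10^6 m³ / (0.057 × 1.619 × 10^7 m²) = 7.37 m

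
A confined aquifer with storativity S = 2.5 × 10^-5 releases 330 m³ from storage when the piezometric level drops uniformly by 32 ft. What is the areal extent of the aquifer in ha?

A ≈ 135 ha

Δh = 32 ft = 9.754 m
A = ΔV / (S × Δh) = 330 / (2.5 × 10^-5 × 9.754) = 1.353 × 10^6 m²
A = 1.353 × 10^6 m² = 135.3 ha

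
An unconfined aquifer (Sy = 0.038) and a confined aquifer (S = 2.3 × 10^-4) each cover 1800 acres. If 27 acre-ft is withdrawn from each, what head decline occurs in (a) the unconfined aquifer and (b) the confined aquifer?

Δh_u ≈ 0.12 m; Δh_c ≈ 19.9 m

A = 1800 acres = 7.284 × 10^6 m²
ΔV = 27 acre-ft = 33300 m³
Unconfined: Δh_u = ΔV/(Sy·A) = 33300/(0.038 × 7.284 × 10^6) = 0.1203 m
Confined: Δh_c = ΔV/(S·A) = 33300/(2.3 × 10^-4 × 7.284 × 10^6) = 19.88 m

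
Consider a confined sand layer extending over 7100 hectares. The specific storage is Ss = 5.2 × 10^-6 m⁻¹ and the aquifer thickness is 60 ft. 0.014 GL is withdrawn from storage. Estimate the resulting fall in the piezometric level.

Δh ≈ 2.07 m

b = 60 ft = 18.29 m
S = Ss × b = 5.2 × 10^-6 m⁻¹ × 18.29 m = 9.51 × 10^-5
A = 7100 hectares = 7.1 × 10^7 m²
ΔV = 0.014 GL = 14000 m³
Δh = ΔV / (S × A) = 14000 m³ / (9.51 × 10^-5 × 7.1 × 10^7 m²) = 2.073 m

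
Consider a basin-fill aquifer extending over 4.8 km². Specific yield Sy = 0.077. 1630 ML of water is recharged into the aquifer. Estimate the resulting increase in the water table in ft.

A = 4.8 km² = 4.8 × 10^6 m²
ΔV = 1630 ML = 1.63 × 10^6 m³
Δh = ΔV / (Sy × A) = 1.63 × 10^6 m³ / (0.077 × 4.8 × 10^6 m²) = 4.41 m
Δh = 4.41 m = 14.47 ft

Δh ≈ 14.5 ft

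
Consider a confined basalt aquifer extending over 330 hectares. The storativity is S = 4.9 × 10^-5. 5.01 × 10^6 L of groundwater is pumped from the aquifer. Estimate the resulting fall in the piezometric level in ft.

Δh ≈ 102 ft

A = 330 hectares = 3.3 × 10^6 m²
ΔV = 5.01 × 10^6 L = 5010 m³
Δh = ΔV / (S × A) = 5010 m³ / (4.9 × 10^-5 × 3.3 × 10^6 m²) = 30.98 m
Δh = 30.98 m = 101.7 ft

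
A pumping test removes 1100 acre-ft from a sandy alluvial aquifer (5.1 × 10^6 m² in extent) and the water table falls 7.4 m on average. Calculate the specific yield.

Sy ≈ 0.036

ΔV = 1100 acre-ft = 1.357 × 10^6 m³
Sy = ΔV / (A × Δh) = 1.357 × 10^6 m³ / (5.1 × 10^6 m² × 7.4 m) = 0.03595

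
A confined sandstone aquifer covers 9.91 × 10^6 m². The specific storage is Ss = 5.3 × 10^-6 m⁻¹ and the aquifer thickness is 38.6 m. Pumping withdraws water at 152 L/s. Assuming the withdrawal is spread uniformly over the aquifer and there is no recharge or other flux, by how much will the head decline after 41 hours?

S = Ss × b = 5.3 × 10^-6 m⁻¹ × 38.6 m = 2.046 × 10^-4
Q = 152 L/s = 13130 m³/d
t = 41 hours = 1.708 d
ΔV = Q × t = 13130 m³/d × 1.708 d = 22440 m³
Δh = ΔV / (S × A) = 22440 / (2.046 × 10^-4 × 9.91 × 10^6) = 11.07 m

Δh ≈ 11.1 m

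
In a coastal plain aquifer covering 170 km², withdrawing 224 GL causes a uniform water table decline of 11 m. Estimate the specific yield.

A = 170 km² = 1.7 × 10^8 m²
ΔV = 224 GL = 2.24 × 10^8 m³
Sy = ΔV / (A × Δh) = 2.24 × 10^8 m³ / (1.7 × 10^8 m² × 11 m) = 0.1198

Sy ≈ 0.12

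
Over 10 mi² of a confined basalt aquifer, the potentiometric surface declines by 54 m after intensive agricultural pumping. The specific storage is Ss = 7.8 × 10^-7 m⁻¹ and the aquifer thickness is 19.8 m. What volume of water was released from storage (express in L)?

S = Ss × b = 7.8 × 10^-7 m⁻¹ × 19.8 m = 1.544 × 10^-5
A = 10 mi² = 2.59 × 10^7 m²
ΔV = S × A × Δh = 1.544 × 10^-5 × 2.59 × 10^7 m² × 54 m = 21600 m³
ΔV = 21600 m³ = 2.16 × 10^7 L

ΔV ≈ 2.16 × 10^7 L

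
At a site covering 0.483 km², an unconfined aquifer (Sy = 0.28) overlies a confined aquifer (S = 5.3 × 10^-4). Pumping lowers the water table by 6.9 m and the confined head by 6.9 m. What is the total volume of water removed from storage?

ΔV ≈ 9.35 × 10^5 m³

A = 0.483 km² = 4.83 × 10^5 m²
Unconfined: ΔV_u = Sy × A × Δh_u = 0.28 × 4.83 × 10^5 × 6.9 = 9.332 × 10^5 m³
Confined: ΔV_c = S × A × Δh_c = 5.3 × 10^-4 × 4.83 × 10^5 × 6.9 = 1766 m³
Total ΔV = 9.332 × 10^5 + 1766 = 9.349 × 10^5 m³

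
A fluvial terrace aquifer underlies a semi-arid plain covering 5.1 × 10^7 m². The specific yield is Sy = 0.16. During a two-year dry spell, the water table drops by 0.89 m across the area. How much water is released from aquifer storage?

ΔV ≈ 7.26 × 10^6 m³

ΔV = Sy × A × Δh = 0.16 × 5.1 × 10^7 m² × 0.89 m = 7.262 × 10^6 m³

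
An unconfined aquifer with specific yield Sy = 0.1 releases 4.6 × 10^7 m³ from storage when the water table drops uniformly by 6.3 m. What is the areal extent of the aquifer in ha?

A = ΔV / (Sy × Δh) = 4.6 × 10^7 / (0.1 × 6.3) = 7.302 × 10^7 m²
A = 7.302 × 10^7 m² = 7302 ha

A ≈ 7300 ha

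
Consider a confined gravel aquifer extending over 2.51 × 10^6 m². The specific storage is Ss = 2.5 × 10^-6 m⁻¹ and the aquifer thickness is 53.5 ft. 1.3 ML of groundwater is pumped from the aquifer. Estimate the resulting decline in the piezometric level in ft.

b = 53.5 ft = 16.31 m
S = Ss × b = 2.5 × 10^-6 m⁻¹ × 16.31 m = 4.077 × 10^-5
ΔV = 1.3 ML = 1300 m³
Δh = ΔV / (S × A) = 1300 m³ / (4.077 × 10^-5 × 2.51 × 10^6 m²) = 12.7 m
Δh = 12.7 m = 41.68 ft

Δh ≈ 41.7 ft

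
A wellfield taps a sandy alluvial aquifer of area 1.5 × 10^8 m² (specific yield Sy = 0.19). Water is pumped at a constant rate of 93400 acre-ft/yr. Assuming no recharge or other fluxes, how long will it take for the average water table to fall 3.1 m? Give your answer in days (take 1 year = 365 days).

t ≈ 280 days

ΔV = Sy × A × Δh = 0.19 × 1.5 × 10^8 × 3.1 = 8.835 × 10^7 m³
Q = 93400 acre-ft/yr = 3.156 × 10^5 m³/d
t = ΔV / Q = 8.835 × 10^7 m³ / 3.156 × 10^5 m³/d = 279.9 d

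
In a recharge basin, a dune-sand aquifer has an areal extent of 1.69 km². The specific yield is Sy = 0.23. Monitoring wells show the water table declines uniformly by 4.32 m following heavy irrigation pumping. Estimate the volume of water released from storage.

ΔV ≈ 1.68 × 10^6 m³

A = 1.69 km² = 1.69 × 10^6 m²
ΔV = Sy × A × Δh = 0.23 × 1.69 × 10^6 m² × 4.32 m = 1.679 × 10^6 m³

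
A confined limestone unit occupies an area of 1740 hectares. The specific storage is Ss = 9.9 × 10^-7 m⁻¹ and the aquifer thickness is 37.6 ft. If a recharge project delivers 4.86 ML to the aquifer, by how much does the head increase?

Δh ≈ 24.6 m

b = 37.6 ft = 11.46 m
S = Ss × b = 9.9 × 10^-7 m⁻¹ × 11.46 m = 1.135 × 10^-5
A = 1740 hectares = 1.74 × 10^7 m²
ΔV = 4.86 ML = 4860 m³
Δh = ΔV / (S × A) = 4860 m³ / (1.135 × 10^-5 × 1.74 × 10^7 m²) = 24.62 m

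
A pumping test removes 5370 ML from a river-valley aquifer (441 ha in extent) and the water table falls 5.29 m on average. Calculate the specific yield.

A = 441 ha = 4.41 × 10^6 m²
ΔV = 5370 ML = 5.37 × 10^6 m³
Sy = ΔV / (A × Δh) = 5.37 × 10^6 m³ / (4.41 × 10^6 m² × 5.29 m) = 0.2302

Sy ≈ 0.23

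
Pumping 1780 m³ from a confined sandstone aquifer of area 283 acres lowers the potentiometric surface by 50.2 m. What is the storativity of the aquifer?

A = 283 acres = 1.145 × 10^6 m²
S = ΔV / (A × Δh) = 1780 m³ / (1.145 × 10^6 m² × 50.2 m) = 3.096 × 10^-5

S ≈ 3.1 × 10^-5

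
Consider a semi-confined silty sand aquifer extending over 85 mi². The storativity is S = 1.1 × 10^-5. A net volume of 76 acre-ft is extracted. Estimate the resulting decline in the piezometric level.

A = 85 mi² = 2.201 × 10^8 m²
ΔV = 76 acre-ft = 93740 m³
Δh = ΔV / (S × A) = 93740 m³ / (1.1 × 10^-5 × 2.201 × 10^8 m²) = 38.71 m

Δh ≈ 38.7 m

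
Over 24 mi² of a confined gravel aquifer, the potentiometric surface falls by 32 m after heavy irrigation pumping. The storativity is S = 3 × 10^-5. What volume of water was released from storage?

A = 24 mi² = 6.216 × 10^7 m²
ΔV = S × A × Δh = 3 × 10^-5 × 6.216 × 10^7 m² × 32 m = 59670 m³

ΔV ≈ 59700 m³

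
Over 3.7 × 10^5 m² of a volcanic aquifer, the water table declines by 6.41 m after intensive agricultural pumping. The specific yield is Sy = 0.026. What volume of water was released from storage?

ΔV ≈ 61700 m³

ΔV = Sy × A × Δh = 0.026 × 3.7 × 10^5 m² × 6.41 m = 61660 m³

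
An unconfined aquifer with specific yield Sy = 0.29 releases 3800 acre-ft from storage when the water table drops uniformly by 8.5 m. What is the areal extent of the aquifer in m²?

A ≈ 1.9 × 10^6 m²

ΔV = 3800 acre-ft = 4.687 × 10^6 m³
A = ΔV / (Sy × Δh) = 4.687 × 10^6 / (0.29 × 8.5) = 1.902 × 10^6 m²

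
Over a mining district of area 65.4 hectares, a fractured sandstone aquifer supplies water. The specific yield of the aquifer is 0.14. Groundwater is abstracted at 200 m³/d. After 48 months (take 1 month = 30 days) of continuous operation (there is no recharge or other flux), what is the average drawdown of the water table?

A = 65.4 hectares = 6.54 × 10^5 m²
t = 48 months = 1440 d
ΔV = Q × t = 200 m³/d × 1440 d = 2.88 × 10^5 m³
Δh = ΔV / (Sy × A) = 2.88 × 10^5 / (0.14 × 6.54 × 10^5) = 3.145 m

Δh ≈ 3.15 m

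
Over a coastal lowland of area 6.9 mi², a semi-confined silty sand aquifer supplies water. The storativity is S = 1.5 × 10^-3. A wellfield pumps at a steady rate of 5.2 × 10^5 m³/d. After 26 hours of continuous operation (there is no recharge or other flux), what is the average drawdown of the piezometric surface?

Δh ≈ 21 m

A = 6.9 mi² = 1.787 × 10^7 m²
t = 26 hours = 1.083 d
ΔV = Q × t = 5.2 × 10^5 m³/d × 1.083 d = 5.633 × 10^5 m³
Δh = ΔV / (S × A) = 5.633 × 10^5 / (0.0015 × 1.787 × 10^7) = 21.01 m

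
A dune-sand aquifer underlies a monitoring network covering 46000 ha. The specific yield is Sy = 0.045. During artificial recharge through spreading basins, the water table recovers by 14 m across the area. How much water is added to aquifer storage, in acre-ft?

A = 46000 ha = 4.6 × 10^8 m²
ΔV = Sy × A × Δh = 0.045 × 4.6 × 10^8 m² × 14 m = 2.898 × 10^8 m³
ΔV = 2.898 × 10^8 m³ = 2.349 × 10^5 acre-ft

ΔV ≈ 2.35 × 10^5 acre-ft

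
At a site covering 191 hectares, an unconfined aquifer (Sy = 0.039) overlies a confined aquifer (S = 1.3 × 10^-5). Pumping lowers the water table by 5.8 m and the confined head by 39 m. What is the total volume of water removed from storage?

ΔV ≈ 4.33 × 10^5 m³

A = 191 hectares = 1.91 × 10^6 m²
Unconfined: ΔV_u = Sy × A × Δh_u = 0.039 × 1.91 × 10^6 × 5.8 = 4.32 × 10^5 m³
Confined: ΔV_c = S × A × Δh_c = 1.3 × 10^-5 × 1.91 × 10^6 × 39 = 968.4 m³
Total ΔV = 4.32 × 10^5 + 968.4 = 4.33 × 10^5 m³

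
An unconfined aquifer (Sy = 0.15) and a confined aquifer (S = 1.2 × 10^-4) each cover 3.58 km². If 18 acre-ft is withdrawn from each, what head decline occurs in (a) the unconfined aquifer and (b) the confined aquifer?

A = 3.58 km² = 3.58 × 10^6 m²
ΔV = 18 acre-ft = 22200 m³
Unconfined: Δh_u = ΔV/(Sy·A) = 22200/(0.15 × 3.58 × 10^6) = 0.04135 m
Confined: Δh_c = ΔV/(S·A) = 22200/(1.2 × 10^-4 × 3.58 × 10^6) = 51.68 m

Δh_u ≈ 0.0413 m; Δh_c ≈ 51.7 m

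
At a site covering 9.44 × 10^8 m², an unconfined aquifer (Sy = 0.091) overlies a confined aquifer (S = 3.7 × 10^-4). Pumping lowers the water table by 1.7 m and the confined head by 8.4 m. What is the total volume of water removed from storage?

Unconfined: ΔV_u = Sy × A × Δh_u = 0.091 × 9.44 × 10^8 × 1.7 = 1.46 × 10^8 m³
Confined: ΔV_c = S × A × Δh_c = 3.7 × 10^-4 × 9.44 × 10^8 × 8.4 = 2.934 × 10^6 m³
Total ΔV = 1.46 × 10^8 + 2.934 × 10^6 = 1.49 × 10^8 m³

ΔV ≈ 1.49 × 10^8 m³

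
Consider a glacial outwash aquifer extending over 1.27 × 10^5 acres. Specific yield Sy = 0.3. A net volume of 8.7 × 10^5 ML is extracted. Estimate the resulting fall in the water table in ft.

Δh ≈ 18.5 ft

A = 1.27 × 10^5 acres = 5.14 × 10^8 m²
ΔV = 8.7 × 10^5 ML = 8.7 × 10^8 m³
Δh = ΔV / (Sy × A) = 8.7 × 10^8 m³ / (0.3 × 5.14 × 10^8 m²) = 5.643 m
Δh = 5.643 m = 18.51 ft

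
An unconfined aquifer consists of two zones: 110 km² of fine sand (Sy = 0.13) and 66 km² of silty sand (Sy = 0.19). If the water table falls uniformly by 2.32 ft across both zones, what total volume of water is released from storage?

ΔV ≈ 1.9 × 10^7 m³

A₁ = 110 km² = 1.1 × 10^8 m²; A₂ = 66 km² = 6.6 × 10^7 m²
Δh = 2.32 ft = 0.7071 m
ΔV₁ = 0.13 × 1.1 × 10^8 × 0.7071 = 1.011 × 10^7 m³
ΔV₂ = 0.19 × 6.6 × 10^7 × 0.7071 = 8.867 × 10^6 m³
ΔV = ΔV₁ + ΔV₂ = 1.898 × 10^7 m³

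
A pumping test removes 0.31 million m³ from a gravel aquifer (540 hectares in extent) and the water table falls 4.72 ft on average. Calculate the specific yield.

A = 540 hectares = 5.4 × 10^6 m²
Δh = 4.72 ft = 1.439 m
ΔV = 0.31 million m³ = 3.1 × 10^5 m³
Sy = ΔV / (A × Δh) = 3.1 × 10^5 m³ / (5.4 × 10^6 m² × 1.439 m) = 0.0399

Sy ≈ 0.04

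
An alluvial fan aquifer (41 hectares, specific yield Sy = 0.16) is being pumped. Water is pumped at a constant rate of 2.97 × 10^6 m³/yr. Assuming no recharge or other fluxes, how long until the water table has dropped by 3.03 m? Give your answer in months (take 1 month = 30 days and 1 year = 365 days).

t ≈ 0.814 months

A = 41 hectares = 4.1 × 10^5 m²
ΔV = Sy × A × Δh = 0.16 × 4.1 × 10^5 × 3.03 = 1.988 × 10^5 m³
Q = 2.97 × 10^6 m³/yr = 8137 m³/d
t = ΔV / Q = 1.988 × 10^5 m³ / 8137 m³/d = 24.43 d
t = 24.43 d ≈ 0.8143 months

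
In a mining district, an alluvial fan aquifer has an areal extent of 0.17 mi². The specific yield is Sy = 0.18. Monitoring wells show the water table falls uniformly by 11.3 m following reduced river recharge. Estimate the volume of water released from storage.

A = 0.17 mi² = 4.403 × 10^5 m²
ΔV = Sy × A × Δh = 0.18 × 4.403 × 10^5 m² × 11.3 m = 8.956 × 10^5 m³

ΔV ≈ 8.96 × 10^5 m³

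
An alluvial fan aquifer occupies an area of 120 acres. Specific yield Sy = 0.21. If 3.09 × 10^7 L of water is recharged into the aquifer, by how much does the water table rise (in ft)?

Δh ≈ 0.994 ft

A = 120 acres = 4.856 × 10^5 m²
ΔV = 3.09 × 10^7 L = 30900 m³
Δh = ΔV / (Sy × A) = 30900 m³ / (0.21 × 4.856 × 10^5 m²) = 0.303 m
Δh = 0.303 m = 0.9941 ft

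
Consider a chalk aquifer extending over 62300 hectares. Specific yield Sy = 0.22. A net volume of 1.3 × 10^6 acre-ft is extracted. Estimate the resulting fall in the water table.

A = 62300 hectares = 6.23 × 10^8 m²
ΔV = 1.3 × 10^6 acre-ft = 1.604 × 10^9 m³
Δh = ΔV / (Sy × A) = 1.604 × 10^9 m³ / (0.22 × 6.23 × 10^8 m²) = 11.7 m

Δh ≈ 11.7 m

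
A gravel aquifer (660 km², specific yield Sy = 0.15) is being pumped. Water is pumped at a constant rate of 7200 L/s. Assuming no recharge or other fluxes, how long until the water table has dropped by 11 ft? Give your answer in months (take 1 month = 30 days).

t ≈ 17.8 months

A = 660 km² = 6.6 × 10^8 m²
Δh = 11 ft = 3.353 m
ΔV = Sy × A × Δh = 0.15 × 6.6 × 10^8 × 3.353 = 3.319 × 10^8 m³
Q = 7200 L/s = 6.221 × 10^5 m³/d
t = ΔV / Q = 3.319 × 10^8 m³ / 6.221 × 10^5 m³/d = 533.6 d
t = 533.6 d ≈ 17.79 months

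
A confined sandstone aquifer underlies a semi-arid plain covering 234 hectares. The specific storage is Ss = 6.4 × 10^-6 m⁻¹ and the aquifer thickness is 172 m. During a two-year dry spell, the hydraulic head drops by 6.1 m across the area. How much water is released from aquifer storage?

ΔV ≈ 15700 m³

S = Ss × b = 6.4 × 10^-6 m⁻¹ × 172 m = 1.101 × 10^-3
A = 234 hectares = 2.34 × 10^6 m²
ΔV = S × A × Δh = 0.001101 × 2.34 × 10^6 m² × 6.1 m = 15710 m³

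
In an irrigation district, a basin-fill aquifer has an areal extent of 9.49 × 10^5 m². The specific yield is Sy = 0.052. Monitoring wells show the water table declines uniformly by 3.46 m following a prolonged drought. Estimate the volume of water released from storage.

ΔV = Sy × A × Δh = 0.052 × 9.49 × 10^5 m² × 3.46 m = 1.707 × 10^5 m³

ΔV ≈ 1.71 × 10^5 m³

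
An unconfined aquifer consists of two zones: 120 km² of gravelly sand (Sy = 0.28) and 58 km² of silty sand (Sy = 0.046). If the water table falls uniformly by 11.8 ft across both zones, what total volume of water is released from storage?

ΔV ≈ 1.3 × 10^8 m³

A₁ = 120 km² = 1.2 × 10^8 m²; A₂ = 58 km² = 5.8 × 10^7 m²
Δh = 11.8 ft = 3.597 m
ΔV₁ = 0.28 × 1.2 × 10^8 × 3.597 = 1.208 × 10^8 m³
ΔV₂ = 0.046 × 5.8 × 10^7 × 3.597 = 9.596 × 10^6 m³
ΔV = ΔV₁ + ΔV₂ = 1.304 × 10^8 m³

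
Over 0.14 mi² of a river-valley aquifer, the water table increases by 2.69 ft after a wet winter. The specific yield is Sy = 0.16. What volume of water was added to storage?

ΔV ≈ 47600 m³

A = 0.14 mi² = 3.626 × 10^5 m²
Δh = 2.69 ft = 0.8199 m
ΔV = Sy × A × Δh = 0.16 × 3.626 × 10^5 m² × 0.8199 m = 47570 m³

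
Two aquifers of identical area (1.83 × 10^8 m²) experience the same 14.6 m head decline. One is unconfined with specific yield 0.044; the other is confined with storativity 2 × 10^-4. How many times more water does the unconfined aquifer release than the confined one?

ΔV_u / ΔV_c ≈ 220

Unconfined: ΔV_u = Sy × A × Δh = 0.044 × 1.83 × 10^8 × 14.6 = 1.176 × 10^8 m³
Confined: ΔV_c = S × A × Δh = 2 × 10^-4 × 1.83 × 10^8 × 14.6 = 5.344 × 10^5 m³
Ratio = ΔV_u / ΔV_c = Sy / S = 0.044 / 2 × 10^-4 = 220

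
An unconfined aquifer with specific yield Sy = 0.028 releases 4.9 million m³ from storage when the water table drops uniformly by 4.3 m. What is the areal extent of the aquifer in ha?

ΔV = 4.9 million m³ = 4.9 × 10^6 m³
A = ΔV / (Sy × Δh) = 4.9 × 10^6 / (0.028 × 4.3) = 4.07 × 10^7 m²
A = 4.07 × 10^7 m² = 4070 ha

A ≈ 4070 ha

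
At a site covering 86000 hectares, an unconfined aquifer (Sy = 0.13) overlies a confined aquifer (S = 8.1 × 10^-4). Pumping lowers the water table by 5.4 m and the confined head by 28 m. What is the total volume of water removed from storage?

A = 86000 hectares = 8.6 × 10^8 m²
Unconfined: ΔV_u = Sy × A × Δh_u = 0.13 × 8.6 × 10^8 × 5.4 = 6.037 × 10^8 m³
Confined: ΔV_c = S × A × Δh_c = 8.1 × 10^-4 × 8.6 × 10^8 × 28 = 1.95 × 10^7 m³
Total ΔV = 6.037 × 10^8 + 1.95 × 10^7 = 6.232 × 10^8 m³

ΔV ≈ 6.23 × 10^8 m³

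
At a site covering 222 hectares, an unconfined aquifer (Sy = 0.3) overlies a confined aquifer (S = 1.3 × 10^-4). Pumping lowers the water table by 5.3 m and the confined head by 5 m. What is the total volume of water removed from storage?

A = 222 hectares = 2.22 × 10^6 m²
Unconfined: ΔV_u = Sy × A × Δh_u = 0.3 × 2.22 × 10^6 × 5.3 = 3.53 × 10^6 m³
Confined: ΔV_c = S × A × Δh_c = 1.3 × 10^-4 × 2.22 × 10^6 × 5 = 1443 m³
Total ΔV = 3.53 × 10^6 + 1443 = 3.531 × 10^6 m³

ΔV ≈ 3.53 × 10^6 m³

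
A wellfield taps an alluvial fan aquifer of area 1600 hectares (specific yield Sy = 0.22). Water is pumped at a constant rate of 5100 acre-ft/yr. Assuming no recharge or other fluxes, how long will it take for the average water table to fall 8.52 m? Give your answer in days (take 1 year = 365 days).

A = 1600 hectares = 1.6 × 10^7 m²
ΔV = Sy × A × Δh = 0.22 × 1.6 × 10^7 × 8.52 = 2.999 × 10^7 m³
Q = 5100 acre-ft/yr = 17230 m³/d
t = ΔV / Q = 2.999 × 10^7 m³ / 17230 m³/d = 1740 d

t ≈ 1740 days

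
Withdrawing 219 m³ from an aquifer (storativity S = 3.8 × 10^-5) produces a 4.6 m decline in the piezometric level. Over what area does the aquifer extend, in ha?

A ≈ 125 ha

A = ΔV / (S × Δh) = 219 / (3.8 × 10^-5 × 4.6) = 1.253 × 10^6 m²
A = 1.253 × 10^6 m² = 125.3 ha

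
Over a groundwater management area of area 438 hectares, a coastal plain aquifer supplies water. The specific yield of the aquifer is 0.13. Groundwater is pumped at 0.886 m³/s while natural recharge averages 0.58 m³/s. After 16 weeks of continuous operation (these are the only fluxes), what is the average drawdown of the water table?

A = 438 hectares = 4.38 × 10^6 m²
Net abstraction = 0.886 − 0.58 = 0.306 m³/s
Q_net = 0.306 m³/s = 26440 m³/d
t = 16 weeks = 112 d
ΔV = Q × t = 26440 m³/d × 112 d = 2.961 × 10^6 m³
Δh = ΔV / (Sy × A) = 2.961 × 10^6 / (0.13 × 4.38 × 10^6) = 5.2 m

Δh ≈ 5.2 m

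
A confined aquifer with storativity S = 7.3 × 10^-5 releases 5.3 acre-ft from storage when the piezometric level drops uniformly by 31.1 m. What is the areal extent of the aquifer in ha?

ΔV = 5.3 acre-ft = 6537 m³
A = ΔV / (S × Δh) = 6537 / (7.3 × 10^-5 × 31.1) = 2.88 × 10^6 m²
A = 2.88 × 10^6 m² = 288 ha

A ≈ 288 ha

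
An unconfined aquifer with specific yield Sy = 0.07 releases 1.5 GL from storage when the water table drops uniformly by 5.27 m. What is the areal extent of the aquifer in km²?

A ≈ 4.07 km²

ΔV = 1.5 GL = 1.5 × 10^6 m³
A = ΔV / (Sy × Δh) = 1.5 × 10^6 / (0.07 × 5.27) = 4.066 × 10^6 m²
A = 4.066 × 10^6 m² = 4.066 km²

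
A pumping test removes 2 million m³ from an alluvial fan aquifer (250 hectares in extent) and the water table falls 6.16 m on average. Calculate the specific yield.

A = 250 hectares = 2.5 × 10^6 m²
ΔV = 2 million m³ = 2 × 10^6 m³
Sy = ΔV / (A × Δh) = 2 × 10^6 m³ / (2.5 × 10^6 m² × 6.16 m) = 0.1299

Sy ≈ 0.13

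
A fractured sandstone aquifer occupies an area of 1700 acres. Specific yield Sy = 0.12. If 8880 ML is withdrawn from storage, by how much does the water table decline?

A = 1700 acres = 6.88 × 10^6 m²
ΔV = 8880 ML = 8.88 × 10^6 m³
Δh = ΔV / (Sy × A) = 8.88 × 10^6 m³ / (0.12 × 6.88 × 10^6 m²) = 10.76 m

Δh ≈ 10.8 m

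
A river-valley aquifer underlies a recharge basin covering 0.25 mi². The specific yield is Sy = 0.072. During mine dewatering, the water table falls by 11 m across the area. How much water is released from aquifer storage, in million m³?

ΔV ≈ 0.513 million m³

A = 0.25 mi² = 6.475 × 10^5 m²
ΔV = Sy × A × Δh = 0.072 × 6.475 × 10^5 m² × 11 m = 5.128 × 10^5 m³
ΔV = 5.128 × 10^5 m³ = 0.5128 million m³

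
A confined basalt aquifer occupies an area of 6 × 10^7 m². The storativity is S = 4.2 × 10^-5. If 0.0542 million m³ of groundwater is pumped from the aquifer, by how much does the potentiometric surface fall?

ΔV = 0.0542 million m³ = 54200 m³
Δh = ΔV / (S × A) = 54200 m³ / (4.2 × 10^-5 × 6 × 10^7 m²) = 21.51 m

Δh ≈ 21.5 m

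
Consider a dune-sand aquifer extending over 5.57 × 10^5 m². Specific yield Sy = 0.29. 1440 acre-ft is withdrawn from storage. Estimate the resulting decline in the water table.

ΔV = 1440 acre-ft = 1.776 × 10^6 m³
Δh = ΔV / (Sy × A) = 1.776 × 10^6 m³ / (0.29 × 5.57 × 10^5 m²) = 11 m

Δh ≈ 11 m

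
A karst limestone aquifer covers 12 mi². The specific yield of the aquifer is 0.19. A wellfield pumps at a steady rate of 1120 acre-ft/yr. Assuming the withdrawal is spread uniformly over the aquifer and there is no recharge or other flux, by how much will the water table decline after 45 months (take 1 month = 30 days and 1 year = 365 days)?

Δh ≈ 0.865 m

A = 12 mi² = 3.108 × 10^7 m²
Q = 1120 acre-ft/yr = 3785 m³/d
t = 45 months = 1350 d
ΔV = Q × t = 3785 m³/d × 1350 d = 5.11 × 10^6 m³
Δh = ΔV / (Sy × A) = 5.11 × 10^6 / (0.19 × 3.108 × 10^7) = 0.8653 m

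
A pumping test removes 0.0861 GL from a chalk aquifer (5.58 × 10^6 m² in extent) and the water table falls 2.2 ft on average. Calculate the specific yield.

Sy ≈ 0.023

Δh = 2.2 ft = 0.6706 m
ΔV = 0.0861 GL = 86100 m³
Sy = ΔV / (A × Δh) = 86100 m³ / (5.58 × 10^6 m² × 0.6706 m) = 0.02301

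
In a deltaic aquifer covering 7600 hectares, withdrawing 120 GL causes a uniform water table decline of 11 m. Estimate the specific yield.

A = 7600 hectares = 7.6 × 10^7 m²
ΔV = 120 GL = 1.2 × 10^8 m³
Sy = ΔV / (A × Δh) = 1.2 × 10^8 m³ / (7.6 × 10^7 m² × 11 m) = 0.1435

Sy ≈ 0.14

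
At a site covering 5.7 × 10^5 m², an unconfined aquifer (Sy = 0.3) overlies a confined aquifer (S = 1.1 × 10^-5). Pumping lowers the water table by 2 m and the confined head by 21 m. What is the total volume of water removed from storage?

ΔV ≈ 3.42 × 10^5 m³

Unconfined: ΔV_u = Sy × A × Δh_u = 0.3 × 5.7 × 10^5 × 2 = 3.42 × 10^5 m³
Confined: ΔV_c = S × A × Δh_c = 1.1 × 10^-5 × 5.7 × 10^5 × 21 = 131.7 m³
Total ΔV = 3.42 × 10^5 + 131.7 = 3.421 × 10^5 m³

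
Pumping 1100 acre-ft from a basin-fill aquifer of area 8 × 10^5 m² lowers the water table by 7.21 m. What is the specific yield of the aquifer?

Sy ≈ 0.24

ΔV = 1100 acre-ft = 1.357 × 10^6 m³
Sy = ΔV / (A × Δh) = 1.357 × 10^6 m³ / (8 × 10^5 m² × 7.21 m) = 0.2352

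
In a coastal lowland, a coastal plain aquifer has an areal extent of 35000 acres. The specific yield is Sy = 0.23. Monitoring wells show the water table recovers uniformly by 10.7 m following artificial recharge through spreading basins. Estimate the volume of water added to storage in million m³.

A = 35000 acres = 1.416 × 10^8 m²
ΔV = Sy × A × Δh = 0.23 × 1.416 × 10^8 m² × 10.7 m = 3.486 × 10^8 m³
ΔV = 3.486 × 10^8 m³ = 348.6 million m³

ΔV ≈ 349 million m³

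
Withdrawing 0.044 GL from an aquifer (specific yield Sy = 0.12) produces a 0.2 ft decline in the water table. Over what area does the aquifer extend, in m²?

Δh = 0.2 ft = 0.06096 m
ΔV = 0.044 GL = 44000 m³
A = ΔV / (Sy × Δh) = 44000 / (0.12 × 0.06096) = 6.015 × 10^6 m²

A ≈ 6.01 × 10^6 m²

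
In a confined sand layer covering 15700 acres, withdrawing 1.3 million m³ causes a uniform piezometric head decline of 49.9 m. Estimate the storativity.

A = 15700 acres = 6.354 × 10^7 m²
ΔV = 1.3 million m³ = 1.3 × 10^6 m³
S = ΔV / (A × Δh) = 1.3 × 10^6 m³ / (6.354 × 10^7 m² × 49.9 m) = 4.1 × 10^-4

S ≈ 4.1 × 10^-4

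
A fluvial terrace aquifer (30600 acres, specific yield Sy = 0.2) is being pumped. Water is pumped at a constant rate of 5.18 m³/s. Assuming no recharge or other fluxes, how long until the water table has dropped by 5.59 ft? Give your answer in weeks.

A = 30600 acres = 1.238 × 10^8 m²
Δh = 5.59 ft = 1.704 m
ΔV = Sy × A × Δh = 0.2 × 1.238 × 10^8 × 1.704 = 4.22 × 10^7 m³
Q = 5.18 m³/s = 4.476 × 10^5 m³/d
t = ΔV / Q = 4.22 × 10^7 m³ / 4.476 × 10^5 m³/d = 94.29 d
t = 94.29 d ≈ 13.47 weeks

t ≈ 13.5 weeks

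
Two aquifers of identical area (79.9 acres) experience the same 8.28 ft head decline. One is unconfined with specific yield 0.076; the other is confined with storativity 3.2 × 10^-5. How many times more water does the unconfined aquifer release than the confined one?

A = 79.9 acres = 3.233 × 10^5 m²
Δh = 8.28 ft = 2.524 m
Unconfined: ΔV_u = Sy × A × Δh = 0.076 × 3.233 × 10^5 × 2.524 = 62020 m³
Confined: ΔV_c = S × A × Δh = 3.2 × 10^-5 × 3.233 × 10^5 × 2.524 = 26.11 m³
Ratio = ΔV_u / ΔV_c = Sy / S = 0.076 / 3.2 × 10^-5 = 2375

ΔV_u / ΔV_c ≈ 2380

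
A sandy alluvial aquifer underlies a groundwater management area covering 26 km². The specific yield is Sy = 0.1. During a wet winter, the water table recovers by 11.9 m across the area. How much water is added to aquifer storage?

A = 26 km² = 2.6 × 10^7 m²
ΔV = Sy × A × Δh = 0.1 × 2.6 × 10^7 m² × 11.9 m = 3.094 × 10^7 m³

ΔV ≈ 3.09 × 10^7 m³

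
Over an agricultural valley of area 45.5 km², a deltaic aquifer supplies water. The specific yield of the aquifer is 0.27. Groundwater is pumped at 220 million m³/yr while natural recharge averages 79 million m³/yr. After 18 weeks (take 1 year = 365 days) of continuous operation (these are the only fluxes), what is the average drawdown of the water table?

Δh ≈ 3.96 m

A = 45.5 km² = 4.55 × 10^7 m²
Net abstraction = 220 − 79 = 141 million m³/yr
Q_net = 141 million m³/yr = 3.863 × 10^5 m³/d
t = 18 weeks = 126 d
ΔV = Q × t = 3.863 × 10^5 m³/d × 126 d = 4.867 × 10^7 m³
Δh = ΔV / (Sy × A) = 4.867 × 10^7 / (0.27 × 4.55 × 10^7) = 3.962 m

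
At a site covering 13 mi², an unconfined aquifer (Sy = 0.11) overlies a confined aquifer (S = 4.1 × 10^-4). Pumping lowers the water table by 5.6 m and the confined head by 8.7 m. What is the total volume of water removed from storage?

A = 13 mi² = 3.367 × 10^7 m²
Unconfined: ΔV_u = Sy × A × Δh_u = 0.11 × 3.367 × 10^7 × 5.6 = 2.074 × 10^7 m³
Confined: ΔV_c = S × A × Δh_c = 4.1 × 10^-4 × 3.367 × 10^7 × 8.7 = 1.201 × 10^5 m³
Total ΔV = 2.074 × 10^7 + 1.201 × 10^5 = 2.086 × 10^7 m³

ΔV ≈ 2.09 × 10^7 m³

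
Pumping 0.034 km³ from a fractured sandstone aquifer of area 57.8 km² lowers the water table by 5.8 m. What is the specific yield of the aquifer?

A = 57.8 km² = 5.78 × 10^7 m²
ΔV = 0.034 km³ = 3.4 × 10^7 m³
Sy = ΔV / (A × Δh) = 3.4 × 10^7 m³ / (5.78 × 10^7 m² × 5.8 m) = 0.1014

Sy ≈ 0.1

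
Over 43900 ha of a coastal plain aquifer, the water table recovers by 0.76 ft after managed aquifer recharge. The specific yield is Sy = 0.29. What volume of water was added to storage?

ΔV ≈ 2.95 × 10^7 m³

A = 43900 ha = 4.39 × 10^8 m²
Δh = 0.76 ft = 0.2316 m
ΔV = Sy × A × Δh = 0.29 × 4.39 × 10^8 m² × 0.2316 m = 2.949 × 10^7 m³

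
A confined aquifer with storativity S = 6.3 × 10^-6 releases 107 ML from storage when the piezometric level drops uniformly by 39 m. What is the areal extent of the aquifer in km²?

A ≈ 435 km²

ΔV = 107 ML = 1.07 × 10^5 m³
A = ΔV / (S × Δh) = 1.07 × 10^5 / (6.3 × 10^-6 × 39) = 4.355 × 10^8 m²
A = 4.355 × 10^8 m² = 435.5 km²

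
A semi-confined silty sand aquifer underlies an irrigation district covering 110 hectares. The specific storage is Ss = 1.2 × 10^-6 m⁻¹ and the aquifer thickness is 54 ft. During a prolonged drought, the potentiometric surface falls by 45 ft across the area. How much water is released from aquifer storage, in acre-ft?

ΔV ≈ 0.242 acre-ft

b = 54 ft = 16.46 m
S = Ss × b = 1.2 × 10^-6 m⁻¹ × 16.46 m = 1.975 × 10^-5
A = 110 hectares = 1.1 × 10^6 m²
Δh = 45 ft = 13.72 m
ΔV = S × A × Δh = 1.975 × 10^-5 × 1.1 × 10^6 m² × 13.72 m = 298 m³
ΔV = 298 m³ = 0.2416 acre-ft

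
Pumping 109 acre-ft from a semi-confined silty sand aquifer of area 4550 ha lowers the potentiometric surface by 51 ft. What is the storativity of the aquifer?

S ≈ 1.9 × 10^-4

A = 4550 ha = 4.55 × 10^7 m²
Δh = 51 ft = 15.54 m
ΔV = 109 acre-ft = 1.344 × 10^5 m³
S = ΔV / (A × Δh) = 1.344 × 10^5 m³ / (4.55 × 10^7 m² × 15.54 m) = 1.901 × 10^-4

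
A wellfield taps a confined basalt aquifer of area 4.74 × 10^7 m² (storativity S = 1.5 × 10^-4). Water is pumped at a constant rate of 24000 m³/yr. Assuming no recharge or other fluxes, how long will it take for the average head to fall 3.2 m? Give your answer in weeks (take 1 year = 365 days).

ΔV = S × A × Δh = 1.5 × 10^-4 × 4.74 × 10^7 × 3.2 = 22750 m³
Q = 24000 m³/yr = 65.75 m³/d
t = ΔV / Q = 22750 m³ / 65.75 m³/d = 346 d
t = 346 d ≈ 49.43 weeks

t ≈ 49.4 weeks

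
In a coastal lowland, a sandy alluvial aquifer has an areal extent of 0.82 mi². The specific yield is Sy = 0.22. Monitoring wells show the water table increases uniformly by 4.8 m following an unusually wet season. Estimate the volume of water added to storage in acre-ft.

A = 0.82 mi² = 2.124 × 10^6 m²
ΔV = Sy × A × Δh = 0.22 × 2.124 × 10^6 m² × 4.8 m = 2.243 × 10^6 m³
ΔV = 2.243 × 10^6 m³ = 1818 acre-ft

ΔV ≈ 1820 acre-ft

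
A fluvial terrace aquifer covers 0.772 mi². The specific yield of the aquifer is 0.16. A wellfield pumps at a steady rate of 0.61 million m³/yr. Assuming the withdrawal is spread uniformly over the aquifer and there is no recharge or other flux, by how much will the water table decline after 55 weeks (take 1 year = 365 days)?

Δh ≈ 2.01 m

A = 0.772 mi² = 1.999 × 10^6 m²
Q = 0.61 million m³/yr = 1671 m³/d
t = 55 weeks = 385 d
ΔV = Q × t = 1671 m³/d × 385 d = 6.434 × 10^5 m³
Δh = ΔV / (Sy × A) = 6.434 × 10^5 / (0.16 × 1.999 × 10^6) = 2.011 m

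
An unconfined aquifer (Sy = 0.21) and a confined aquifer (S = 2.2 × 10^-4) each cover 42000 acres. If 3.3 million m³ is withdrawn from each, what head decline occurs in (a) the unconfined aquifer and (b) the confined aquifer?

Δh_u ≈ 0.0925 m; Δh_c ≈ 88.3 m

A = 42000 acres = 1.7 × 10^8 m²
ΔV = 3.3 million m³ = 3.3 × 10^6 m³
Unconfined: Δh_u = ΔV/(Sy·A) = 3.3 × 10^6/(0.21 × 1.7 × 10^8) = 0.09245 m
Confined: Δh_c = ΔV/(S·A) = 3.3 × 10^6/(2.2 × 10^-4 × 1.7 × 10^8) = 88.25 m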